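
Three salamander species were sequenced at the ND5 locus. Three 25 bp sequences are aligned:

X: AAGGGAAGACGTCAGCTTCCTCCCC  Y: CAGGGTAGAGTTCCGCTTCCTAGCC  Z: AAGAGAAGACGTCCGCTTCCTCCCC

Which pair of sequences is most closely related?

X–Y: 7/25 differ, p = 0.280, d = 0.351.
X–Z: 2/25 differ, p = 0.080, d = 0.085.
Y–Z: 7/25 differ, p = 0.280, d = 0.351.
The smallest distance is between X and Z.

X and Z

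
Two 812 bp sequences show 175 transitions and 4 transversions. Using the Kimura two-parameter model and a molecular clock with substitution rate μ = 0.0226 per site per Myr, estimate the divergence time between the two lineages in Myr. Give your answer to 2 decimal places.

P = 175/812 ≈ 0.215517 and Q = 4/812 ≈ 0.004926.
Under the Kimura two-parameter model, d = −½ ln(1 − 2P − Q) − ¼ ln(1 − 2Q).
1 − 2P − Q = 0.56404, giving −½ ln(0.56404) = 0.286315.
1 − 2Q = 0.990148, giving −¼ ln(0.990148) = 0.002475.
d = 0.286315 + 0.002475 = 0.288790.
Under a molecular clock d = 2μt, so t = d/(2μ) = 0.288790 / (2 × 0.0226) = 6.39 Myr.

6.39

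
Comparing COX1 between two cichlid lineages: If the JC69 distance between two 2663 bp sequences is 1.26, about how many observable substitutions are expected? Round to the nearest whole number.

Invert JC69: p = (3/4)(1 − e^(−4d/3)) = 0.75 × (1 − e^(-1.68)) = 0.75 × (1 − 0.186374) = 0.610220.
Expected differing sites = pL ≈ 0.610220 × 2663 = 1625.01586 ≈ 1625.

1625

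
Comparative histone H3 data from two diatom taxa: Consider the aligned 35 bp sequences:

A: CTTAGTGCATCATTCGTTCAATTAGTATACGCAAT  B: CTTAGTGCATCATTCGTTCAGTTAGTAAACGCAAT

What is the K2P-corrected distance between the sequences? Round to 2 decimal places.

Of 35 sites, 1 differences are transitions and 1 are transversions, so P = 1/35 ≈ 0.028571 and Q = 1/35 ≈ 0.028571.
Under the Kimura two-parameter model, d = −½ ln(1 − 2P − Q) − ¼ ln(1 − 2Q).
1 − 2P − Q = 0.914287, giving −½ ln(0.914287) = 0.044805.
1 − 2Q = 0.942858, giving −¼ ln(0.942858) = 0.014710.
d = 0.044805 + 0.014710 = 0.059515.

0.06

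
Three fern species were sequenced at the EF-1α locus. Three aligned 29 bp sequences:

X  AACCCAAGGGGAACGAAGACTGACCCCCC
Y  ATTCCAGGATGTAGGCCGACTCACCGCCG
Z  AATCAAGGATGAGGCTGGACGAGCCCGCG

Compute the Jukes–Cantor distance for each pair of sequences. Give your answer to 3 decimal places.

X–Y: 12/29 sites differ → p ≈ 0.413793, d = −0.75 ln(1 − 0.551724) = 0.601760 ≈ 0.602.
X–Z: 15/29 sites differ → p ≈ 0.517241, d = −0.75 ln(1 − 0.689655) = 0.877553 ≈ 0.878.
Y–Z: 12/29 sites differ → p ≈ 0.413793, d = −0.75 ln(1 − 0.551724) = 0.601760 ≈ 0.602.

d(X,Y) = 0.602, d(X,Z) = 0.878, d(Y,Z) = 0.602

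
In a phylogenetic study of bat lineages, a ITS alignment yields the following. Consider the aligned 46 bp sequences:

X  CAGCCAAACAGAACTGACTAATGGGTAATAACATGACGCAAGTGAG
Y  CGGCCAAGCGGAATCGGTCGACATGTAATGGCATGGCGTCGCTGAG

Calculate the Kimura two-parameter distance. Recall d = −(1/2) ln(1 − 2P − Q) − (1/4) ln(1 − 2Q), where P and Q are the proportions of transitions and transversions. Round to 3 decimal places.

0.750

Of 46 sites, 16 differences are transitions and 3 are transversions, so P = 16/46 ≈ 0.347826 and Q = 3/46 ≈ 0.065217.
Under the Kimura two-parameter model, d = −½ ln(1 − 2P − Q) − ¼ ln(1 − 2Q).
1 − 2P − Q = 0.239131, giving −½ ln(0.239131) = 0.715372.
1 − 2Q = 0.869566, giving −¼ ln(0.869566) = 0.034940.
d = 0.715372 + 0.034940 = 0.750312.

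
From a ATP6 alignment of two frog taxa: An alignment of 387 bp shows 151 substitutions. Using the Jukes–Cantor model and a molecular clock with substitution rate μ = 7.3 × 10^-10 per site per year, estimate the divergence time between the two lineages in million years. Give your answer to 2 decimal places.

p = 151/387 ≈ 0.390181.
d = −(3/4) ln(1 − 4p/3) = −0.75 ln(1 − 0.520241) = −0.75 ln(0.479759)
  = −0.75 × (-0.734471) = 0.550853 substitutions/site.
Under a molecular clock d = 2μt, so t = d/(2μ) = 0.550853 / (2 × 7.3 × 10^-10) = 377.30 million years.

377.30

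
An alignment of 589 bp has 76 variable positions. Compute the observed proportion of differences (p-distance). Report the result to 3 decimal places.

0.129

p = 76/589 = 0.129032… ≈ 0.129 (to 3 d.p.).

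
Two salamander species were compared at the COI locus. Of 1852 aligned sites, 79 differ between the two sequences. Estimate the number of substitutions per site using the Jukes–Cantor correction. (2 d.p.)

p = 79/1852 ≈ 0.042657.
d = −(3/4) ln(1 − 4p/3) = −0.75 ln(1 − 0.056876) = −0.75 ln(0.943124)
  = −0.75 × (-0.058558) = 0.043919 substitutions/site.

0.04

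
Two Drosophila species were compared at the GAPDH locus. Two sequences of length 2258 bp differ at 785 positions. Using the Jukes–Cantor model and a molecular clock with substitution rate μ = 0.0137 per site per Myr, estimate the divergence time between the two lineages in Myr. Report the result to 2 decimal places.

17.05

p = 785/2258 ≈ 0.347653.
d = −(3/4) ln(1 − 4p/3) = −0.75 ln(1 − 0.463537) = −0.75 ln(0.536463)
  = −0.75 × (-0.622758) = 0.467069 substitutions/site.
Under a molecular clock d = 2μt, so t = d/(2μ) = 0.467069 / (2 × 0.0137) = 17.05 Myr.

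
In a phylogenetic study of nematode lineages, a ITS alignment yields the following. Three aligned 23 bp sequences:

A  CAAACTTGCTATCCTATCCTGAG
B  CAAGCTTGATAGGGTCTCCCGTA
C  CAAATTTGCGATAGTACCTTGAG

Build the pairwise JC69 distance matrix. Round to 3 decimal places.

d(A,B) = 0.553, d(A,C) = 0.321, d(B,C) = 0.892

A–B: 9/23 sites differ → p ≈ 0.391304, d = −0.75 ln(1 − 0.521739) = 0.553199 ≈ 0.553.
A–C: 6/23 sites differ → p ≈ 0.26087, d = −0.75 ln(1 − 0.347827) = 0.320584 ≈ 0.321.
B–C: 12/23 sites differ → p ≈ 0.521739, d = −0.75 ln(1 − 0.695652) = 0.892188 ≈ 0.892.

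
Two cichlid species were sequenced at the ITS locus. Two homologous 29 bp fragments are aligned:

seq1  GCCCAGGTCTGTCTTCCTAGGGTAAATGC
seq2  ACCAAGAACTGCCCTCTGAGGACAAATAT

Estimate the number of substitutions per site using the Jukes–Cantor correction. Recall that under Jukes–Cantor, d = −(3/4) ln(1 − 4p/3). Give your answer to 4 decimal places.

0.6018

The sequences differ at 12 of 29 sites, so p = 12/29 ≈ 0.413793.
d = −(3/4) ln(1 − 4p/3) = −0.75 ln(1 − 0.551724) = −0.75 ln(0.448276)
  = −0.75 × (-0.802346) = 0.601760 substitutions/site.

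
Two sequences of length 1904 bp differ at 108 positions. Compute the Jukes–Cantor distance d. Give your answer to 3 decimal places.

0.059

p = 108/1904 ≈ 0.056723.
d = −(3/4) ln(1 − 4p/3) = −0.75 ln(1 − 0.075631) = −0.75 ln(0.924369)
  = −0.75 × (-0.078644) = 0.058983 substitutions/site.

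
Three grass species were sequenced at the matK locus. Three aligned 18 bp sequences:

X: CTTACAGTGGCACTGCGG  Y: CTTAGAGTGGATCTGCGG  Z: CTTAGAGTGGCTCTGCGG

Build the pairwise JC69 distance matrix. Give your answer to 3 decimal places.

d(X,Y) = 0.188, d(X,Z) = 0.120, d(Y,Z) = 0.058

X–Y: 3/18 sites differ → p ≈ 0.166667, d = −0.75 ln(1 − 0.222223) = 0.188487 ≈ 0.188.
X–Z: 2/18 sites differ → p ≈ 0.111111, d = −0.75 ln(1 − 0.148148) = 0.120257 ≈ 0.120.
Y–Z: 1/18 sites differ → p ≈ 0.055556, d = −0.75 ln(1 − 0.074075) = 0.057722 ≈ 0.058.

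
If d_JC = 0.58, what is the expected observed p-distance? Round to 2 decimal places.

p = (3/4)(1 − e^(−4d/3)) = 0.75 × (1 − e^(-0.773333)) = 0.75 × (1 − 0.461472) = 0.403896.

0.40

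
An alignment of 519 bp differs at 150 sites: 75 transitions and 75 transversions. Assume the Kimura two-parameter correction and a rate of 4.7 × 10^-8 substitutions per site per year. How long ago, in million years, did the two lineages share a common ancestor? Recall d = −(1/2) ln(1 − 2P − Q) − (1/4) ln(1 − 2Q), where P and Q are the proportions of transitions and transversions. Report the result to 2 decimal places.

P = 75/519 ≈ 0.144509 and Q = 75/519 ≈ 0.144509.
Under the Kimura two-parameter model, d = −½ ln(1 − 2P − Q) − ¼ ln(1 − 2Q).
1 − 2P − Q = 0.566473, giving −½ ln(0.566473) = 0.284163.
1 − 2Q = 0.710982, giving −¼ ln(0.710982) = 0.085277.
d = 0.284163 + 0.085277 = 0.369440.
Under a molecular clock d = 2μt, so t = d/(2μ) = 0.369440 / (2 × 4.7 × 10^-8) = 3.93 million years.

3.93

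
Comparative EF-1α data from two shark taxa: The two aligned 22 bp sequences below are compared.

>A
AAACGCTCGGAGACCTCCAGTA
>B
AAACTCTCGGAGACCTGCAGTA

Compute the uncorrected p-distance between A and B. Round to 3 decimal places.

0.091

The sequences differ at 2 of 22 positions (sites 5, 17).
p = 2/22 = 0.090909… ≈ 0.091 (to 3 d.p.).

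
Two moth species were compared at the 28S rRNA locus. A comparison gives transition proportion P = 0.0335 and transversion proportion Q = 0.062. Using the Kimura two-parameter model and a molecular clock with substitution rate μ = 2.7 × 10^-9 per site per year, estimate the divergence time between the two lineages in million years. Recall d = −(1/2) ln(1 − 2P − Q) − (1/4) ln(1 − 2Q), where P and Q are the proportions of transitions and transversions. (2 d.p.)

Under the Kimura two-parameter model, d = −½ ln(1 − 2P − Q) − ¼ ln(1 − 2Q).
1 − 2P − Q = 0.871, giving −½ ln(0.871) = 0.069057.
1 − 2Q = 0.876, giving −¼ ln(0.876) = 0.033097.
d = 0.069057 + 0.033097 = 0.102154.
Under a molecular clock d = 2μt, so t = d/(2μ) = 0.102154 / (2 × 2.7 × 10^-9) = 18.92 million years.

18.92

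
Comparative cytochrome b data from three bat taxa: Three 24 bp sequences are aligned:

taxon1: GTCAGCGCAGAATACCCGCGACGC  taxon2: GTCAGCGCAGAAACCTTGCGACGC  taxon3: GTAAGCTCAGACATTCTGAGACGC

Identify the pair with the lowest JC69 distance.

taxon1 and taxon2

taxon1–taxon2: 4/24 differ, p = 0.167, d = 0.188.
taxon1–taxon3: 8/24 differ, p = 0.333, d = 0.441.
taxon2–taxon3: 7/24 differ, p = 0.292, d = 0.369.
The smallest distance is between taxon1 and taxon2.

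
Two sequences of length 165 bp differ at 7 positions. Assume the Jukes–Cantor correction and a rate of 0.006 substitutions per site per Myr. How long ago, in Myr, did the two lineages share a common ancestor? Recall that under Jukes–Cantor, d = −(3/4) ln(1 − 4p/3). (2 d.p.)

p = 7/165 ≈ 0.042424.
d = −(3/4) ln(1 − 4p/3) = −0.75 ln(1 − 0.056565) = −0.75 ln(0.943435)
  = −0.75 × (-0.058228) = 0.043671 substitutions/site.
Under a molecular clock d = 2μt, so t = d/(2μ) = 0.043671 / (2 × 0.006) = 3.64 Myr.

3.64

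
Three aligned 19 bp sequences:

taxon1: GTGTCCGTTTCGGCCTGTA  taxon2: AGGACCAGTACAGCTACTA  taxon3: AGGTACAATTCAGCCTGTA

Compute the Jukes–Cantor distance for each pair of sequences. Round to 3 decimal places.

taxon1–taxon2: 10/19 sites differ → p ≈ 0.526316, d = −0.75 ln(1 − 0.701755) = 0.907380 ≈ 0.907.
taxon1–taxon3: 6/19 sites differ → p ≈ 0.315789, d = −0.75 ln(1 − 0.421052) = 0.409907 ≈ 0.410.
taxon2–taxon3: 7/19 sites differ → p ≈ 0.368421, d = −0.75 ln(1 − 0.491228) = 0.506816 ≈ 0.507.

d(taxon1,taxon2) = 0.907, d(taxon1,taxon3) = 0.410, d(taxon2,taxon3) = 0.507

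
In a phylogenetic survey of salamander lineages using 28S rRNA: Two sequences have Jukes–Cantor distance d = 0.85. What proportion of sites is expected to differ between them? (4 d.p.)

0.5085

p = (3/4)(1 − e^(−4d/3)) = 0.75 × (1 − e^(-1.133333)) = 0.75 × (1 − 0.321958) = 0.508532.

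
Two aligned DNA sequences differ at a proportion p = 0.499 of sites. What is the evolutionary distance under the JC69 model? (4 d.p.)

d = −(3/4) ln(1 − 4p/3) = −0.75 ln(1 − 0.665333) = −0.75 ln(0.334667)
  = −0.75 × (-1.094619) = 0.820964 substitutions/site.

0.8210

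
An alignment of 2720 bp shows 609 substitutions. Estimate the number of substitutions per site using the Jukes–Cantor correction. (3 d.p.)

0.266

p = 609/2720 ≈ 0.223897.
d = −(3/4) ln(1 − 4p/3) = −0.75 ln(1 − 0.298529) = −0.75 ln(0.701471)
  = −0.75 × (-0.354576) = 0.265932 substitutions/site.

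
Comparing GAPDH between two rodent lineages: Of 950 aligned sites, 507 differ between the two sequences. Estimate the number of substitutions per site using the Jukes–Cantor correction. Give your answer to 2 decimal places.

0.93

p = 507/950 ≈ 0.533684.
d = −(3/4) ln(1 − 4p/3) = −0.75 ln(1 − 0.711579) = −0.75 ln(0.288421)
  = −0.75 × (-1.243334) = 0.932501 substitutions/site.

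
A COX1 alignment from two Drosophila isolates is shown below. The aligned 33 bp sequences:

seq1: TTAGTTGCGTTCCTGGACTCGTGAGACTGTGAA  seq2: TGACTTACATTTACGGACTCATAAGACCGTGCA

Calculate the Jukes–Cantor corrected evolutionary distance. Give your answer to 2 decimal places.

The sequences differ at 11 of 33 sites, so p = 11/33 ≈ 0.333333.
d = −(3/4) ln(1 − 4p/3) = −0.75 ln(1 − 0.444444) = −0.75 ln(0.555556)
  = −0.75 × (-0.587786) = 0.440840 substitutions/site.

0.44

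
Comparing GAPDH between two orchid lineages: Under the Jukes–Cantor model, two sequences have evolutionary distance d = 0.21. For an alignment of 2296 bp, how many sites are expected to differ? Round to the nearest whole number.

421

Invert JC69: p = (3/4)(1 − e^(−4d/3)) = 0.75 × (1 − e^(-0.28)) = 0.75 × (1 − 0.755784) = 0.183162.
Expected differing sites = pL ≈ 0.183162 × 2296 = 420.539952 ≈ 421.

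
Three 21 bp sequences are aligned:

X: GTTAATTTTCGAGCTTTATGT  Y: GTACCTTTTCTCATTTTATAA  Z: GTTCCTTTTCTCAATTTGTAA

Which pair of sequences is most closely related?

X–Y: 9/21 differ, p = 0.429, d = 0.635.
X–Z: 9/21 differ, p = 0.429, d = 0.635.
Y–Z: 3/21 differ, p = 0.143, d = 0.158.
The smallest distance is between Y and Z.

Y and Z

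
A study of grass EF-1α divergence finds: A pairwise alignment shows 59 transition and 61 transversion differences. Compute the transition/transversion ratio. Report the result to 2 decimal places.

R = 59/61 = 0.967213… ≈ 0.97 (to 2 d.p.).

0.97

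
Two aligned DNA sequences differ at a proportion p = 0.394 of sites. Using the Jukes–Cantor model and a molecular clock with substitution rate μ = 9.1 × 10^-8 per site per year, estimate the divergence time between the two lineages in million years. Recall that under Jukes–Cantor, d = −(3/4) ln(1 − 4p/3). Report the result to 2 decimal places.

d = −(3/4) ln(1 − 4p/3) = −0.75 ln(1 − 0.525333) = −0.75 ln(0.474667)
  = −0.75 × (-0.745142) = 0.558857 substitutions/site.
Under a molecular clock d = 2μt, so t = d/(2μ) = 0.558857 / (2 × 9.1 × 10^-8) = 3.07 million years.

3.07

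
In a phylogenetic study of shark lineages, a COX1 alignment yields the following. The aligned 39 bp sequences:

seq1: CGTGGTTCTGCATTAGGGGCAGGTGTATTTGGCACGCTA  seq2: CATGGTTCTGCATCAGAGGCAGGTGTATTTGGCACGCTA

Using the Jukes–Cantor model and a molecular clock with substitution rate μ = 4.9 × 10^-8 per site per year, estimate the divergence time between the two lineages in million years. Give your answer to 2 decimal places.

0.83

The sequences differ at 3 of 39 sites (2, 14, 17), so p = 3/39 ≈ 0.076923.
d = −(3/4) ln(1 − 4p/3) = −0.75 ln(1 − 0.102564) = −0.75 ln(0.897436)
  = −0.75 × (-0.108213) = 0.081160 substitutions/site.
Under a molecular clock d = 2μt, so t = d/(2μ) = 0.081160 / (2 × 4.9 × 10^-8) = 0.83 million years.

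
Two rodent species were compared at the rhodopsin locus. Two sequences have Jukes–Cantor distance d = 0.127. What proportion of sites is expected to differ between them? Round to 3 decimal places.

p = (3/4)(1 − e^(−4d/3)) = 0.75 × (1 − e^(-0.169333)) = 0.75 × (1 − 0.844228) = 0.116829.

0.117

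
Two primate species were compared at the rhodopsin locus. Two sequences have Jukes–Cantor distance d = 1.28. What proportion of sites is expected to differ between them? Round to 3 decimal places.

0.614

p = (3/4)(1 − e^(−4d/3)) = 0.75 × (1 − e^(-1.706667)) = 0.75 × (1 − 0.181470) = 0.613898.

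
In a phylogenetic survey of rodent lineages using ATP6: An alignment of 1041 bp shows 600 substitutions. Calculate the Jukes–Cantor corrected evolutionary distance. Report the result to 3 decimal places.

1.097

p = 600/1041 ≈ 0.576369.
d = −(3/4) ln(1 − 4p/3) = −0.75 ln(1 − 0.768492) = −0.75 ln(0.231508)
  = −0.75 × (-1.463141) = 1.097356 substitutions/site.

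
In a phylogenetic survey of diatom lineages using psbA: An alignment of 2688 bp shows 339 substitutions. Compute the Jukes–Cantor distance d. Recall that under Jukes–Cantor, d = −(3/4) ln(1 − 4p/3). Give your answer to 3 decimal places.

0.138

p = 339/2688 ≈ 0.126116.
d = −(3/4) ln(1 − 4p/3) = −0.75 ln(1 − 0.168155) = −0.75 ln(0.831845)
  = −0.75 × (-0.184109) = 0.138082 substitutions/site.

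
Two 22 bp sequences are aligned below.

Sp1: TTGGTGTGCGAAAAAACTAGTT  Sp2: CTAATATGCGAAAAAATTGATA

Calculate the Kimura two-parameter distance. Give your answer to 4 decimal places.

0.5964

Of 22 sites, 7 differences are transitions and 1 are transversions, so P = 7/22 ≈ 0.318182 and Q = 1/22 ≈ 0.045455.
Under the Kimura two-parameter model, d = −½ ln(1 − 2P − Q) − ¼ ln(1 − 2Q).
1 − 2P − Q = 0.318181, giving −½ ln(0.318181) = 0.572567.
1 − 2Q = 0.90909, giving −¼ ln(0.90909) = 0.023828.
d = 0.572567 + 0.023828 = 0.596395.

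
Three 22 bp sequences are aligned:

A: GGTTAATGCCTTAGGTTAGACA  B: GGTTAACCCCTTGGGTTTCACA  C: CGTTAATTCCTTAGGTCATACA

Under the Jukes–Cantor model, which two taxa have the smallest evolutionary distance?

A–B: 5/22 differ, p = 0.227, d = 0.271.
A–C: 4/22 differ, p = 0.182, d = 0.208.
B–C: 7/22 differ, p = 0.318, d = 0.414.
The smallest distance is between A and C.

A and C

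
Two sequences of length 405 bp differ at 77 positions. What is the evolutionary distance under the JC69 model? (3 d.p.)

0.219

p = 77/405 ≈ 0.190123.
d = −(3/4) ln(1 − 4p/3) = −0.75 ln(1 − 0.253497) = −0.75 ln(0.746503)
  = −0.75 × (-0.292356) = 0.219267 substitutions/site.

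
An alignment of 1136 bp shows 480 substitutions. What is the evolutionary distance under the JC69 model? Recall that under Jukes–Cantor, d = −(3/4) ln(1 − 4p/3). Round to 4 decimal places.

p = 480/1136 ≈ 0.422535.
d = −(3/4) ln(1 − 4p/3) = −0.75 ln(1 − 0.56338) = −0.75 ln(0.43662)
  = −0.75 × (-0.828692) = 0.621519 substitutions/site.

0.6215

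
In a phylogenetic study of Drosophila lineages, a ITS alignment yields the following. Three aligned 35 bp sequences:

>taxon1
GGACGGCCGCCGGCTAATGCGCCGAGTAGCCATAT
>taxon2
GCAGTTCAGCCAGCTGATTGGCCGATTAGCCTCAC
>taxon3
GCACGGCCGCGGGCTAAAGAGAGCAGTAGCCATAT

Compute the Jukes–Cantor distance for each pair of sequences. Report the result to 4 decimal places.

d(taxon1,taxon2) = 0.5128, d(taxon1,taxon3) = 0.2326, d(taxon2,taxon3) = 0.7823

taxon1–taxon2: 13/35 sites differ → p ≈ 0.371429, d = −0.75 ln(1 − 0.495239) = 0.512753 ≈ 0.5128.
taxon1–taxon3: 7/35 sites differ → p = 0.2, d = −0.75 ln(1 − 0.266667) = 0.232617 ≈ 0.2326.
taxon2–taxon3: 17/35 sites differ → p ≈ 0.485714, d = −0.75 ln(1 − 0.647619) = 0.782282 ≈ 0.7823.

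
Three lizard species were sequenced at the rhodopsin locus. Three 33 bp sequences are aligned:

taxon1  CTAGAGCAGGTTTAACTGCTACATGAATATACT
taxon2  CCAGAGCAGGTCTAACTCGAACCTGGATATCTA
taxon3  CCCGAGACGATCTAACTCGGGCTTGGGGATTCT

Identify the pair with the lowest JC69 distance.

taxon1–taxon2: 10/33 differ, p = 0.303, d = 0.388.
taxon1–taxon3: 15/33 differ, p = 0.455, d = 0.699.
taxon2–taxon3: 12/33 differ, p = 0.364, d = 0.497.
The smallest distance is between taxon1 and taxon2.

taxon1 and taxon2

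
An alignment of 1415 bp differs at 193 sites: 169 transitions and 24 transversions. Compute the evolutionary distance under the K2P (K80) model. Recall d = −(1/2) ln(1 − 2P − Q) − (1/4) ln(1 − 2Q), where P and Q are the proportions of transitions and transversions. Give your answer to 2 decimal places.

0.16

P = 169/1415 ≈ 0.119435 and Q = 24/1415 ≈ 0.016961.
Under the Kimura two-parameter model, d = −½ ln(1 − 2P − Q) − ¼ ln(1 − 2Q).
1 − 2P − Q = 0.744169, giving −½ ln(0.744169) = 0.147744.
1 − 2Q = 0.966078, giving −¼ ln(0.966078) = 0.008628.
d = 0.147744 + 0.008628 = 0.156372.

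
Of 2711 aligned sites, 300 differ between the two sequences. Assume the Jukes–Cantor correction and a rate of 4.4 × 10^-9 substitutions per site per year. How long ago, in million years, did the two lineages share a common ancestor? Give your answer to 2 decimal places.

p = 300/2711 ≈ 0.11066.
d = −(3/4) ln(1 − 4p/3) = −0.75 ln(1 − 0.147547) = −0.75 ln(0.852453)
  = −0.75 × (-0.159637) = 0.119728 substitutions/site.
Under a molecular clock d = 2μt, so t = d/(2μ) = 0.119728 / (2 × 4.4 × 10^-9) = 13.61 million years.

13.61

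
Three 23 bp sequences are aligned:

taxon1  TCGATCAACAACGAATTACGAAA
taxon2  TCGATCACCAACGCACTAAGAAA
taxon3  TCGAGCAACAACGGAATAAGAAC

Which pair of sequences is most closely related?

taxon1 and taxon2

taxon1–taxon2: 4/23 differ, p = 0.174, d = 0.198.
taxon1–taxon3: 5/23 differ, p = 0.217, d = 0.257.
taxon2–taxon3: 5/23 differ, p = 0.217, d = 0.257.
The smallest distance is between taxon1 and taxon2.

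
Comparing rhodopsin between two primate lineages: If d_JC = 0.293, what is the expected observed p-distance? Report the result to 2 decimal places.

p = (3/4)(1 − e^(−4d/3)) = 0.75 × (1 − e^(-0.390667)) = 0.75 × (1 − 0.676605) = 0.242546.

0.24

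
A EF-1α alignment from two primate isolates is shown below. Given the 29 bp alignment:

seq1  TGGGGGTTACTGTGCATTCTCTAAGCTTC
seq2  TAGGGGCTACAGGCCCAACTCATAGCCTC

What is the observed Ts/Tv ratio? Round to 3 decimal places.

0.375

Transitions are A↔G and C↔T; transversions are all other mismatches.
Transitions: 3. Transversions: 8.
R = 3/8 = 0.375.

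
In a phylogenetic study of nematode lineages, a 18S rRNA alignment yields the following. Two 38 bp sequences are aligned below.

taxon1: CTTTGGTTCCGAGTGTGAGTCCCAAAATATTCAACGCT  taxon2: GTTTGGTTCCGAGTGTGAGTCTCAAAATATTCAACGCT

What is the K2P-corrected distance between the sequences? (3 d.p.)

Of 38 sites, 1 differences are transitions and 1 are transversions, so P = 1/38 ≈ 0.026316 and Q = 1/38 ≈ 0.026316.
Under the Kimura two-parameter model, d = −½ ln(1 − 2P − Q) − ¼ ln(1 − 2Q).
1 − 2P − Q = 0.921052, giving −½ ln(0.921052) = 0.041119.
1 − 2Q = 0.947368, giving −¼ ln(0.947368) = 0.013517.
d = 0.041119 + 0.013517 = 0.054636.

0.055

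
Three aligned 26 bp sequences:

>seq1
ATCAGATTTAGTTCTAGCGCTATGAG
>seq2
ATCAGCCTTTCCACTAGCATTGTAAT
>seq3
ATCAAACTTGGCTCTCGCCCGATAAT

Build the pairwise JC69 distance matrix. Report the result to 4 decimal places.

seq1–seq2: 11/26 sites differ → p ≈ 0.423077, d = −0.75 ln(1 − 0.564103) = 0.622762 ≈ 0.6228.
seq1–seq3: 9/26 sites differ → p ≈ 0.346154, d = −0.75 ln(1 − 0.461539) = 0.464280 ≈ 0.4643.
seq2–seq3: 10/26 sites differ → p ≈ 0.384615, d = −0.75 ln(1 − 0.51282) = 0.539341 ≈ 0.5393.

d(seq1,seq2) = 0.6228, d(seq1,seq3) = 0.4643, d(seq2,seq3) = 0.5393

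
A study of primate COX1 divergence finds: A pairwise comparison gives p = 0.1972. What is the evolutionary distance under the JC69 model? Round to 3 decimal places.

d = −(3/4) ln(1 − 4p/3) = −0.75 ln(1 − 0.262933) = −0.75 ln(0.737067)
  = −0.75 × (-0.305076) = 0.228807 substitutions/site.

0.229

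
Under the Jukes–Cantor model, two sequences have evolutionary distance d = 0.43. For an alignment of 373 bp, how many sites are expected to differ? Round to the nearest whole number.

122

Invert JC69: p = (3/4)(1 − e^(−4d/3)) = 0.75 × (1 − e^(-0.573333)) = 0.75 × (1 − 0.563644) = 0.327267.
Expected differing sites = pL ≈ 0.327267 × 373 = 122.070591 ≈ 122.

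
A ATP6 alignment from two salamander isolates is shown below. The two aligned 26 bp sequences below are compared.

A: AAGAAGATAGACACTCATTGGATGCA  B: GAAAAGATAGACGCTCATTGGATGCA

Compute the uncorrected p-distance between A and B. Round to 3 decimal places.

0.115

The sequences differ at 3 of 26 positions (sites 1, 3, 13).
p = 3/26 = 0.115384… ≈ 0.115 (to 3 d.p.).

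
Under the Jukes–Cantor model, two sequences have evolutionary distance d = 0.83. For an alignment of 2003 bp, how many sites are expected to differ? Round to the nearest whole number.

Invert JC69: p = (3/4)(1 − e^(−4d/3)) = 0.75 × (1 − e^(-1.106667)) = 0.75 × (1 − 0.330659) = 0.502006.
Expected differing sites = pL ≈ 0.502006 × 2003 = 1005.518018 ≈ 1006.

1006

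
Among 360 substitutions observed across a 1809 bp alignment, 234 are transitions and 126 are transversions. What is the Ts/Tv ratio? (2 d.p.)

1.86

R = 234/126 = 1.857142… ≈ 1.86 (to 2 d.p.).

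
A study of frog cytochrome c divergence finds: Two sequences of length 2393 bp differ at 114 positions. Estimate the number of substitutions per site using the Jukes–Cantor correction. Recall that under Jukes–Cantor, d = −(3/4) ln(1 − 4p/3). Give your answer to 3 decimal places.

p = 114/2393 ≈ 0.047639.
d = −(3/4) ln(1 − 4p/3) = −0.75 ln(1 − 0.063519) = −0.75 ln(0.936481)
  = −0.75 × (-0.065626) = 0.049220 substitutions/site.

0.049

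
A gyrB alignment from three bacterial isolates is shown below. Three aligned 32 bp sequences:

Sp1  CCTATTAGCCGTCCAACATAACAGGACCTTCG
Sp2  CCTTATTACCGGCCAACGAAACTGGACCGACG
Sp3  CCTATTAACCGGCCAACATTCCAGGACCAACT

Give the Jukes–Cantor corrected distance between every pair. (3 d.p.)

d(Sp1,Sp2) = 0.404, d(Sp1,Sp3) = 0.259, d(Sp2,Sp3) = 0.404

Sp1–Sp2: 10/32 sites differ → p = 0.3125, d = −0.75 ln(1 − 0.416667) = 0.404248 ≈ 0.404.
Sp1–Sp3: 7/32 sites differ → p = 0.21875, d = −0.75 ln(1 − 0.291667) = 0.258631 ≈ 0.259.
Sp2–Sp3: 10/32 sites differ → p = 0.3125, d = −0.75 ln(1 − 0.416667) = 0.404248 ≈ 0.404.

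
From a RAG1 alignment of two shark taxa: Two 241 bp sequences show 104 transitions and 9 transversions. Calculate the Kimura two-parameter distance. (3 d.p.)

1.173

P = 104/241 ≈ 0.431535 and Q = 9/241 ≈ 0.037344.
Under the Kimura two-parameter model, d = −½ ln(1 − 2P − Q) − ¼ ln(1 − 2Q).
1 − 2P − Q = 0.099586, giving −½ ln(0.099586) = 1.153367.
1 − 2Q = 0.925312, giving −¼ ln(0.925312) = 0.019406.
d = 1.153367 + 0.019406 = 1.172773.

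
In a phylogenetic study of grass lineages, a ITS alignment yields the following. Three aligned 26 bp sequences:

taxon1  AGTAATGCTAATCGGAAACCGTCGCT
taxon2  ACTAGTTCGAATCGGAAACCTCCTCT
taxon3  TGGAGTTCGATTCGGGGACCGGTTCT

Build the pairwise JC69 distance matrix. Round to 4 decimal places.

d(taxon1,taxon2) = 0.3335, d(taxon1,taxon3) = 0.6228, d(taxon2,taxon3) = 0.4643

taxon1–taxon2: 7/26 sites differ → p ≈ 0.269231, d = −0.75 ln(1 − 0.358975) = 0.333515 ≈ 0.3335.
taxon1–taxon3: 11/26 sites differ → p ≈ 0.423077, d = −0.75 ln(1 − 0.564103) = 0.622762 ≈ 0.6228.
taxon2–taxon3: 9/26 sites differ → p ≈ 0.346154, d = −0.75 ln(1 − 0.461539) = 0.464280 ≈ 0.4643.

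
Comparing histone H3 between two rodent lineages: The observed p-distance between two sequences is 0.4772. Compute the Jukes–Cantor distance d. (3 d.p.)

0.759

d = −(3/4) ln(1 − 4p/3) = −0.75 ln(1 − 0.636267) = −0.75 ln(0.363733)
  = −0.75 × (-1.011335) = 0.758501 substitutions/site.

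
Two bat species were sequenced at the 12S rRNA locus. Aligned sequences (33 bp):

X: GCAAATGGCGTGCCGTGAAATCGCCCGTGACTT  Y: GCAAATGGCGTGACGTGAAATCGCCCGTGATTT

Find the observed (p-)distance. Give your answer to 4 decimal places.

The sequences differ at 2 of 33 positions (sites 13, 31).
p = 2/33 = 0.060606… ≈ 0.0606 (to 4 d.p.).

0.0606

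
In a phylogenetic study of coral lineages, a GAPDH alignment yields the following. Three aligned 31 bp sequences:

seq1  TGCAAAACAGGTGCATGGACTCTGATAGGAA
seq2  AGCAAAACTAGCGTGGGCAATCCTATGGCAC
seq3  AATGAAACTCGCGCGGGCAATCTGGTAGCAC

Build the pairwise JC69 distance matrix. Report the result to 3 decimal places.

seq1–seq2: 14/31 sites differ → p ≈ 0.451613, d = −0.75 ln(1 − 0.602151) = 0.691262 ≈ 0.691.
seq1–seq3: 14/31 sites differ → p ≈ 0.451613, d = −0.75 ln(1 − 0.602151) = 0.691262 ≈ 0.691.
seq2–seq3: 9/31 sites differ → p ≈ 0.290323, d = −0.75 ln(1 − 0.387097) = 0.367161 ≈ 0.367.

d(seq1,seq2) = 0.691, d(seq1,seq3) = 0.691, d(seq2,seq3) = 0.367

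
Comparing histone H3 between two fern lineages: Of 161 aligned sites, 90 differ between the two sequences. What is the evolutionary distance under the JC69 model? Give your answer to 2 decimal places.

p = 90/161 ≈ 0.559006.
d = −(3/4) ln(1 − 4p/3) = −0.75 ln(1 − 0.745341) = −0.75 ln(0.254659)
  = −0.75 × (-1.367830) = 1.025873 substitutions/site.

1.03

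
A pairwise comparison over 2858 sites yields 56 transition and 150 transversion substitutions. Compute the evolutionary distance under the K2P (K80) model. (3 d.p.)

0.076

P = 56/2858 ≈ 0.019594 and Q = 150/2858 ≈ 0.052484.
Under the Kimura two-parameter model, d = −½ ln(1 − 2P − Q) − ¼ ln(1 − 2Q).
1 − 2P − Q = 0.908328, giving −½ ln(0.908328) = 0.048075.
1 − 2Q = 0.895032, giving −¼ ln(0.895032) = 0.027724.
d = 0.048075 + 0.027724 = 0.075799.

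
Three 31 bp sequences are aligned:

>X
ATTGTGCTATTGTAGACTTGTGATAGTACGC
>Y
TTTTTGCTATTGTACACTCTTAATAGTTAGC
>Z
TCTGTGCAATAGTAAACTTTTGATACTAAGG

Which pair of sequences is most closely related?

X and Y

X–Y: 8/31 differ, p = 0.258, d = 0.316.
X–Z: 9/31 differ, p = 0.290, d = 0.367.
Y–Z: 10/31 differ, p = 0.323, d = 0.422.
The smallest distance is between X and Y.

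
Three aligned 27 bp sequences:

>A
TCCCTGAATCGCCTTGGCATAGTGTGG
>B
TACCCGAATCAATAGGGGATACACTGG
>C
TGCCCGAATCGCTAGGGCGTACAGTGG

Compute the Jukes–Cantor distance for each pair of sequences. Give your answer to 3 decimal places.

d(A,B) = 0.588, d(A,C) = 0.377, d(B,C) = 0.264

A–B: 11/27 sites differ → p ≈ 0.407407, d = −0.75 ln(1 − 0.543209) = 0.587647 ≈ 0.588.
A–C: 8/27 sites differ → p ≈ 0.296296, d = −0.75 ln(1 − 0.395061) = 0.376971 ≈ 0.377.
B–C: 6/27 sites differ → p ≈ 0.222222, d = −0.75 ln(1 − 0.296296) = 0.263548 ≈ 0.264.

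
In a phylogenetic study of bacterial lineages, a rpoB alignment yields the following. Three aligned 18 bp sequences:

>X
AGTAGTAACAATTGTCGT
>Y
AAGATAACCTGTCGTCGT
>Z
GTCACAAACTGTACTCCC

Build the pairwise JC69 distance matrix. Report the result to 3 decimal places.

d(X,Y) = 0.673, d(X,Z) = 1.265, d(Y,Z) = 0.824

X–Y: 8/18 sites differ → p ≈ 0.444444, d = −0.75 ln(1 − 0.592592) = 0.673455 ≈ 0.673.
X–Z: 11/18 sites differ → p ≈ 0.611111, d = −0.75 ln(1 − 0.814815) = 1.264800 ≈ 1.265.
Y–Z: 9/18 sites differ → p = 0.5, d = −0.75 ln(1 − 0.666667) = 0.823960 ≈ 0.824.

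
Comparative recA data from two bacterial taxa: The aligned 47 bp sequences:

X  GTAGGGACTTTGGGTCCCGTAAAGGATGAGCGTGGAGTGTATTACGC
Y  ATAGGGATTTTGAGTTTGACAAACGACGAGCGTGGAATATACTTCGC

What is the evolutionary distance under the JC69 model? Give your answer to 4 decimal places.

The sequences differ at 14 of 47 sites, so p = 14/47 ≈ 0.297872.
d = −(3/4) ln(1 − 4p/3) = −0.75 ln(1 − 0.397163) = −0.75 ln(0.602837)
  = −0.75 × (-0.506108) = 0.379581 substitutions/site.

0.3796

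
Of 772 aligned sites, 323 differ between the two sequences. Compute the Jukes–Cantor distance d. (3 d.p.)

p = 323/772 ≈ 0.418394.
d = −(3/4) ln(1 − 4p/3) = −0.75 ln(1 − 0.557859) = −0.75 ln(0.442141)
  = −0.75 × (-0.816126) = 0.612095 substitutions/site.

0.612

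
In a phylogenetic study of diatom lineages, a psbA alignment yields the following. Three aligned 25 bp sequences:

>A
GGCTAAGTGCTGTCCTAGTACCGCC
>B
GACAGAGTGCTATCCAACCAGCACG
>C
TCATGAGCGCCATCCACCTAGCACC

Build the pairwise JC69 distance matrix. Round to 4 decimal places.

d(A,B) = 0.5716, d(A,C) = 0.7662, d(B,C) = 0.4904

A–B: 10/25 sites differ → p = 0.4, d = −0.75 ln(1 − 0.533333) = 0.571605 ≈ 0.5716.
A–C: 12/25 sites differ → p = 0.48, d = −0.75 ln(1 − 0.64) = 0.766238 ≈ 0.7662.
B–C: 9/25 sites differ → p = 0.36, d = −0.75 ln(1 − 0.48) = 0.490445 ≈ 0.4904.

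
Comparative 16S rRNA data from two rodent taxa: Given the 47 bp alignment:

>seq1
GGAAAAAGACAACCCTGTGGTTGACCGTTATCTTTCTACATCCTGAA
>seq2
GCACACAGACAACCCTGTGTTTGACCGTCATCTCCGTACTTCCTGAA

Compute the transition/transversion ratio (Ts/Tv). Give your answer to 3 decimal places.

Transitions are A↔G and C↔T; transversions are all other mismatches.
Transitions: 3. Transversions: 6.
R = 3/6 = 0.500.

0.500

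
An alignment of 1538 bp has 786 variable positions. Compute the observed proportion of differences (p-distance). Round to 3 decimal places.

0.511

p = 786/1538 = 0.511053… ≈ 0.511 (to 3 d.p.).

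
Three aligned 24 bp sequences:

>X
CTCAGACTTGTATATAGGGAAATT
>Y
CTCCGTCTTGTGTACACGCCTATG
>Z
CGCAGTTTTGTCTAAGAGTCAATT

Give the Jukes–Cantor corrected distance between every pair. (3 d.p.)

X–Y: 9/24 sites differ → p = 0.375, d = −0.75 ln(1 − 0.5) = 0.519860 ≈ 0.520.
X–Z: 9/24 sites differ → p = 0.375, d = −0.75 ln(1 − 0.5) = 0.519860 ≈ 0.520.
Y–Z: 10/24 sites differ → p ≈ 0.416667, d = −0.75 ln(1 − 0.555556) = 0.608198 ≈ 0.608.

d(X,Y) = 0.520, d(X,Z) = 0.520, d(Y,Z) = 0.608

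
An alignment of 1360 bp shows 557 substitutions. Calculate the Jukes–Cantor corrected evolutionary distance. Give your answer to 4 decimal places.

0.5924

p = 557/1360 ≈ 0.409559.
d = −(3/4) ln(1 − 4p/3) = −0.75 ln(1 − 0.546079) = −0.75 ln(0.453921)
  = −0.75 × (-0.789832) = 0.592374 substitutions/site.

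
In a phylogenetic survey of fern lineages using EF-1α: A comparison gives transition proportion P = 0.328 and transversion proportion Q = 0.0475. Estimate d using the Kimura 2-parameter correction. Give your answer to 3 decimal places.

Under the Kimura two-parameter model, d = −½ ln(1 − 2P − Q) − ¼ ln(1 − 2Q).
1 − 2P − Q = 0.2965, giving −½ ln(0.2965) = 0.607854.
1 − 2Q = 0.905, giving −¼ ln(0.905) = 0.024955.
d = 0.607854 + 0.024955 = 0.632809.

0.633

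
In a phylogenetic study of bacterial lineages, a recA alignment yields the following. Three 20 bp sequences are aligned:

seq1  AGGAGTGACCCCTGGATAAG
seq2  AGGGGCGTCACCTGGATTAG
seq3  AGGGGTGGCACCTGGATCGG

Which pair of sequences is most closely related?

seq1–seq2: 5/20 differ, p = 0.250, d = 0.304.
seq1–seq3: 5/20 differ, p = 0.250, d = 0.304.
seq2–seq3: 4/20 differ, p = 0.200, d = 0.233.
The smallest distance is between seq2 and seq3.

seq2 and seq3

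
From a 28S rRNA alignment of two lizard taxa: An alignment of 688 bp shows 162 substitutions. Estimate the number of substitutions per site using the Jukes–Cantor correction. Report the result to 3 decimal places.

0.283

p = 162/688 ≈ 0.235465.
d = −(3/4) ln(1 − 4p/3) = −0.75 ln(1 − 0.313953) = −0.75 ln(0.686047)
  = −0.75 × (-0.376809) = 0.282607 substitutions/site.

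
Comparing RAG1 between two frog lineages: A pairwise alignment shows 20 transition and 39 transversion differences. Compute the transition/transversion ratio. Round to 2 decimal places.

R = 20/39 = 0.512820… ≈ 0.51 (to 2 d.p.).

0.51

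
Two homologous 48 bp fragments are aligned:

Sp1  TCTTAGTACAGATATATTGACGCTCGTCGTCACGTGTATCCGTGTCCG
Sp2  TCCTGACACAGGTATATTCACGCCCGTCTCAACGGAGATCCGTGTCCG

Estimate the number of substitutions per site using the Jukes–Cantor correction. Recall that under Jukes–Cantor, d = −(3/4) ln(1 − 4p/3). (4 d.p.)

0.3360

The sequences differ at 13 of 48 sites, so p = 13/48 ≈ 0.270833.
d = −(3/4) ln(1 − 4p/3) = −0.75 ln(1 − 0.361111) = −0.75 ln(0.638889)
  = −0.75 × (-0.448025) = 0.336019 substitutions/site.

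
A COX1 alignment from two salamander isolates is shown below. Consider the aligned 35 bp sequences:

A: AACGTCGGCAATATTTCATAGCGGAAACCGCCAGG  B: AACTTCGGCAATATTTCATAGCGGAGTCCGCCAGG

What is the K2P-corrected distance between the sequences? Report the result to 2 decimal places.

Of 35 sites, 1 differences are transitions and 2 are transversions, so P = 1/35 ≈ 0.028571 and Q = 2/35 ≈ 0.057143.
Under the Kimura two-parameter model, d = −½ ln(1 − 2P − Q) − ¼ ln(1 − 2Q).
1 − 2P − Q = 0.885715, giving −½ ln(0.885715) = 0.060680.
1 − 2Q = 0.885714, giving −¼ ln(0.885714) = 0.030340.
d = 0.060680 + 0.030340 = 0.091020.

0.09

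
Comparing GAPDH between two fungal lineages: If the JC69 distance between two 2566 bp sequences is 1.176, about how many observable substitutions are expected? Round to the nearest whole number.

1523

Invert JC69: p = (3/4)(1 − e^(−4d/3)) = 0.75 × (1 − e^(-1.568)) = 0.75 × (1 − 0.208462) = 0.593654.
Expected differing sites = pL ≈ 0.593654 × 2566 = 1523.316164 ≈ 1523.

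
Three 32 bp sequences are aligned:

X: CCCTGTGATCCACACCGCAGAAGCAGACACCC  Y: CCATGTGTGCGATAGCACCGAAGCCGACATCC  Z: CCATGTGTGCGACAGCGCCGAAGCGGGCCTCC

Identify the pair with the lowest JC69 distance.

X–Y: 10/32 differ, p = 0.313, d = 0.404.
X–Z: 10/32 differ, p = 0.313, d = 0.404.
Y–Z: 5/32 differ, p = 0.156, d = 0.175.
The smallest distance is between Y and Z.

Y and Z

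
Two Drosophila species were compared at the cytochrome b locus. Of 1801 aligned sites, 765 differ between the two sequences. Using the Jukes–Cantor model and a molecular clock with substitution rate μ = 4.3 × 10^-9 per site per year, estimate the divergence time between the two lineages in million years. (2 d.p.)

p = 765/1801 ≈ 0.424764.
d = −(3/4) ln(1 − 4p/3) = −0.75 ln(1 − 0.566352) = −0.75 ln(0.433648)
  = −0.75 × (-0.835522) = 0.626642 substitutions/site.
Under a molecular clock d = 2μt, so t = d/(2μ) = 0.626642 / (2 × 4.3 × 10^-9) = 72.87 million years.

72.87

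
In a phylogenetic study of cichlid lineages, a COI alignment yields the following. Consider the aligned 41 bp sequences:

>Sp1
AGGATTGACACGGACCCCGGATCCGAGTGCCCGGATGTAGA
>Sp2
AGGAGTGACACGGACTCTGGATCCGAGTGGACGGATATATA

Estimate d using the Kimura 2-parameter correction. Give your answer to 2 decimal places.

Of 41 sites, 3 differences are transitions and 4 are transversions, so P = 3/41 ≈ 0.073171 and Q = 4/41 ≈ 0.097561.
Under the Kimura two-parameter model, d = −½ ln(1 − 2P − Q) − ¼ ln(1 − 2Q).
1 − 2P − Q = 0.756097, giving −½ ln(0.756097) = 0.139793.
1 − 2Q = 0.804878, giving −¼ ln(0.804878) = 0.054266.
d = 0.139793 + 0.054266 = 0.194059.

0.19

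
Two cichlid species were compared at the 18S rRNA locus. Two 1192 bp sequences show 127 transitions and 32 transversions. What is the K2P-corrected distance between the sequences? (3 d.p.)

P = 127/1192 ≈ 0.106544 and Q = 32/1192 ≈ 0.026846.
Under the Kimura two-parameter model, d = −½ ln(1 − 2P − Q) − ¼ ln(1 − 2Q).
1 − 2P − Q = 0.760066, giving −½ ln(0.760066) = 0.137175.
1 − 2Q = 0.946308, giving −¼ ln(0.946308) = 0.013797.
d = 0.137175 + 0.013797 = 0.150972.

0.151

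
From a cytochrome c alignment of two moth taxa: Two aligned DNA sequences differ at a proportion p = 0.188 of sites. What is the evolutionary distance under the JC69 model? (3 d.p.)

d = −(3/4) ln(1 − 4p/3) = −0.75 ln(1 − 0.250667) = −0.75 ln(0.749333)
  = −0.75 × (-0.288572) = 0.216429 substitutions/site.

0.216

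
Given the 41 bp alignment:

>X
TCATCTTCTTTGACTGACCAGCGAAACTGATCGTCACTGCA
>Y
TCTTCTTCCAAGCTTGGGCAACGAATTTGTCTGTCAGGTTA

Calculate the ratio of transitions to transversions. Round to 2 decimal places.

0.80

Transitions are A↔G and C↔T; transversions are all other mismatches.
Transitions: 8. Transversions: 10.
R = 8/10 = 0.80.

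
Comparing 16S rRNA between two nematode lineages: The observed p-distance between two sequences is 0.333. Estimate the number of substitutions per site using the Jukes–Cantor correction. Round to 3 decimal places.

0.440

d = −(3/4) ln(1 − 4p/3) = −0.75 ln(1 − 0.444) = −0.75 ln(0.556)
  = −0.75 × (-0.586987) = 0.440240 substitutions/site.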